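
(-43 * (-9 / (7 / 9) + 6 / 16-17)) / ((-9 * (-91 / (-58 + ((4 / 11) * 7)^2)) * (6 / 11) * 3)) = -70544983 / 1513512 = -46.61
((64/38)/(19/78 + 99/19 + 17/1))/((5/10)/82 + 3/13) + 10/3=184013266/50414655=3.65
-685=-685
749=749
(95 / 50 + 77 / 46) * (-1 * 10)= -822 / 23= -35.74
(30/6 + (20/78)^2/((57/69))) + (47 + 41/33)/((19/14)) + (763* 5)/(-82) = -153736133/26066898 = -5.90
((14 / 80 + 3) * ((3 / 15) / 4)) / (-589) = -127 / 471200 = -0.00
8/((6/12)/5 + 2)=3.81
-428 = -428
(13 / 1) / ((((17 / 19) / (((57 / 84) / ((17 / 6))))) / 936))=6588972 / 2023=3257.03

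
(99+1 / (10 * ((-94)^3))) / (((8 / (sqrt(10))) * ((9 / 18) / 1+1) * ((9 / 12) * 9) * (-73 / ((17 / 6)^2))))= -237638387951 * sqrt(10) / 1768047549120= -0.43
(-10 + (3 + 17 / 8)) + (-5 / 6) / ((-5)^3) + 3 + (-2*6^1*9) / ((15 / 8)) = -35681 / 600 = -59.47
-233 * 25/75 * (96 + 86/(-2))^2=-654497/3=-218165.67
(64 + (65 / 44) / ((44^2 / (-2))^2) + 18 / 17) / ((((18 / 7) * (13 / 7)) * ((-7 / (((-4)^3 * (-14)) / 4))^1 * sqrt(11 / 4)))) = -2234367515009 * sqrt(11) / 28189078632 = -262.89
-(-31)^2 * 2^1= -1922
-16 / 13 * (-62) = 992 / 13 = 76.31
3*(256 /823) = 768 /823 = 0.93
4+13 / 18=85 / 18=4.72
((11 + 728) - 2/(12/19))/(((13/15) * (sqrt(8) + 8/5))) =191.72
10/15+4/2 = 8/3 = 2.67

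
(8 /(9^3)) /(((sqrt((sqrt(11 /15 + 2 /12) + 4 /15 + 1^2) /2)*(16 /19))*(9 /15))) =95*sqrt(15) /(2187*sqrt(9*sqrt(10) + 38)) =0.02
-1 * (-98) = 98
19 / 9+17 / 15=146 / 45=3.24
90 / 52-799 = -20729 / 26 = -797.27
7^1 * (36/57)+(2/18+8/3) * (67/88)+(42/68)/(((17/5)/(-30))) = 1.09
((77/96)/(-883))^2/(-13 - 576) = -5929/4232326542336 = -0.00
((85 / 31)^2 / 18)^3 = 377149515625 / 5175921467592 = 0.07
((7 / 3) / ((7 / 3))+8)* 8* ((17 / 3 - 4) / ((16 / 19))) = 285 / 2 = 142.50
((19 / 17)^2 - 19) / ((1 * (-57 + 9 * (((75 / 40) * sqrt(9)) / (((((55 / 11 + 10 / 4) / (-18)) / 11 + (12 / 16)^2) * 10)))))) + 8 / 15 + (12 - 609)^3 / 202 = -504082809359279 / 478553655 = -1053346.48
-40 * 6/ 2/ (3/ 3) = -120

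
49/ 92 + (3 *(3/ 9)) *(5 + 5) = 10.53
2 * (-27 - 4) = -62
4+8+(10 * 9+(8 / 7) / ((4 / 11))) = 736 / 7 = 105.14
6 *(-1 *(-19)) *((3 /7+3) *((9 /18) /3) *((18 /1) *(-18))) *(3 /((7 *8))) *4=-221616 /49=-4522.78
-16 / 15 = -1.07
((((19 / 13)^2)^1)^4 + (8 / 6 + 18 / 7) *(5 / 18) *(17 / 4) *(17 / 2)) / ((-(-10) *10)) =74007113883637 / 123338485015200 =0.60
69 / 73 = 0.95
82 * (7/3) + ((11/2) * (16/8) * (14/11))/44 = 12649/66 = 191.65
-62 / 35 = -1.77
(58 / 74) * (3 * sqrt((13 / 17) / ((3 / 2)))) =29 * sqrt(1326) / 629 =1.68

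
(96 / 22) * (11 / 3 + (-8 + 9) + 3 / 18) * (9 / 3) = 696 / 11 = 63.27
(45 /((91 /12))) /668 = 135 /15197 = 0.01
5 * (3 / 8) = 15 / 8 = 1.88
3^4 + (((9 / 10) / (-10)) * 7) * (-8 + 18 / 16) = 85.33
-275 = -275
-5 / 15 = -0.33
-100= -100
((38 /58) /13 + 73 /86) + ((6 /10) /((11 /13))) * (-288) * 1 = -362560379 /1783210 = -203.32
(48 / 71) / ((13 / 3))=144 / 923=0.16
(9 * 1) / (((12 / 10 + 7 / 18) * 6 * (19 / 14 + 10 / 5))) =1890 / 6721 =0.28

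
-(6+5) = -11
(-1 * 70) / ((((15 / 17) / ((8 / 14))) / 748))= -101728 / 3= -33909.33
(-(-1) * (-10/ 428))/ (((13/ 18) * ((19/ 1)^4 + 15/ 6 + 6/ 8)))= -180/ 725124127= -0.00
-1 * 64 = -64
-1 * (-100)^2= -10000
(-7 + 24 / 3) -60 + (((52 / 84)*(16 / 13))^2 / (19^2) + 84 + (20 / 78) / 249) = 477211121 / 19086431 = 25.00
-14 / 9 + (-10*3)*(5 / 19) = -1616 / 171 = -9.45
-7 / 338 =-0.02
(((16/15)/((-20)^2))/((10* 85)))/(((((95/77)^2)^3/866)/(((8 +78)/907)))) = 7761232589754182/106259829952001953125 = 0.00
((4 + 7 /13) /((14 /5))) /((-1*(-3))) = 295 /546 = 0.54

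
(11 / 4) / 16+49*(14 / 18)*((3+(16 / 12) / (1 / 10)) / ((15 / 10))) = 2152187 / 5184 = 415.16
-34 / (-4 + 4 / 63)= 1071 / 124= 8.64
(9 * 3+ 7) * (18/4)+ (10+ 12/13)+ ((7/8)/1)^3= 1095531/6656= 164.59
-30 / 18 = -5 / 3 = -1.67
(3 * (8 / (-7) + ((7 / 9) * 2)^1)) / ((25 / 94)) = 4.66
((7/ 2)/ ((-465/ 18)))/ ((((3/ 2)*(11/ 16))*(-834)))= 112/ 710985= 0.00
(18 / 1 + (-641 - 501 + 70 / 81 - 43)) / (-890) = 94457 / 72090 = 1.31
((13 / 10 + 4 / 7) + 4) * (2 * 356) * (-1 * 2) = -292632 / 35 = -8360.91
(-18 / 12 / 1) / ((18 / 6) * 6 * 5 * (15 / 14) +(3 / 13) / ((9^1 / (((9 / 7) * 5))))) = -91 / 5860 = -0.02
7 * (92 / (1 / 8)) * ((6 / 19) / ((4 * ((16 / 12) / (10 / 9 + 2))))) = 18032 / 19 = 949.05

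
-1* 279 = -279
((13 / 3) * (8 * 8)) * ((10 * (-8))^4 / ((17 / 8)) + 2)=90876596096 / 17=5345682123.29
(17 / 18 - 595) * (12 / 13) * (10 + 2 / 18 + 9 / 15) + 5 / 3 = -10305127 / 1755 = -5871.87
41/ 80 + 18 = 1481/ 80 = 18.51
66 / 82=33 / 41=0.80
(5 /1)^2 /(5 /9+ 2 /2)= 225 /14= 16.07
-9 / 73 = -0.12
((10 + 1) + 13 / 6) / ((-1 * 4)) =-79 / 24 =-3.29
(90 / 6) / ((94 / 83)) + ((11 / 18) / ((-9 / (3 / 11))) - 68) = -69508 / 1269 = -54.77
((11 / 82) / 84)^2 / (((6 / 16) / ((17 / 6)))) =2057 / 106750224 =0.00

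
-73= -73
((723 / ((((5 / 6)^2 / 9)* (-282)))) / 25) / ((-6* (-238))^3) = -0.00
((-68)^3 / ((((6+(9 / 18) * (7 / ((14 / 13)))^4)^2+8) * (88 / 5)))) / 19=-11837440 / 10164078177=-0.00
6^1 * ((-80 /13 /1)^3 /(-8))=384000 /2197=174.78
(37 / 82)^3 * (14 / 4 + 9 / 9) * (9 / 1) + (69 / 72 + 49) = 177581237 / 3308208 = 53.68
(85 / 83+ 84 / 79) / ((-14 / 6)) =-41061 / 45899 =-0.89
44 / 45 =0.98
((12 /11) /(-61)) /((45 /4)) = -16 /10065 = -0.00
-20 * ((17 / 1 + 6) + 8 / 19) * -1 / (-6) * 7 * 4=-124600 / 57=-2185.96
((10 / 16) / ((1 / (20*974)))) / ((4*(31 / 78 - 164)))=-474825 / 25522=-18.60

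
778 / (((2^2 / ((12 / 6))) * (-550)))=-389 / 550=-0.71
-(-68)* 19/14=646/7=92.29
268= 268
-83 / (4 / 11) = -913 / 4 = -228.25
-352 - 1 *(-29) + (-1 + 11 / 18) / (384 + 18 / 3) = -2267467 / 7020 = -323.00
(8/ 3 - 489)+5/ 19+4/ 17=-470774/ 969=-485.83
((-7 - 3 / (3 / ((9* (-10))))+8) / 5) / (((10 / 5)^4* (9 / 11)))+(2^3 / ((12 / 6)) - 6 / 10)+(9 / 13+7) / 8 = 53837 / 9360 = 5.75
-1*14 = -14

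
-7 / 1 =-7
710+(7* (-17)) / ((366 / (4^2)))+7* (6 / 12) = 259237 / 366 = 708.30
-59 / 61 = -0.97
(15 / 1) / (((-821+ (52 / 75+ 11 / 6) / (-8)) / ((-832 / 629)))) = 14976000 / 619929191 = 0.02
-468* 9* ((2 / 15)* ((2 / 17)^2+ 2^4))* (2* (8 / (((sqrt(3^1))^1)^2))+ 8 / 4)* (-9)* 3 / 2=1286546976 / 1445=890343.93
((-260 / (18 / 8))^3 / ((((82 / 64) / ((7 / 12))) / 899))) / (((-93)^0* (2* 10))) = -2831507660800 / 89667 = -31578034.96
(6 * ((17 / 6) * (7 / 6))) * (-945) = -37485 / 2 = -18742.50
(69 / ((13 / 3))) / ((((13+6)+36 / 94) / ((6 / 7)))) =58374 / 82901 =0.70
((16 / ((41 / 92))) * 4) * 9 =52992 / 41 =1292.49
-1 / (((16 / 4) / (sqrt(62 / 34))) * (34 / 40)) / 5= -sqrt(527) / 289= -0.08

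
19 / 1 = 19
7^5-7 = 16800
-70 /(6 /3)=-35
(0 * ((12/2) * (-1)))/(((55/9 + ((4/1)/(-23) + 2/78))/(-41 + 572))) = 0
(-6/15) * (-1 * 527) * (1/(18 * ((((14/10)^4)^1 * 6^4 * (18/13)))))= 856375/504094752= 0.00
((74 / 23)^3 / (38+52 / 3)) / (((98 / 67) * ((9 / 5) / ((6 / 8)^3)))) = 152718795 / 1583462048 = 0.10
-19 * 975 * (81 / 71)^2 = -121542525 / 5041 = -24110.80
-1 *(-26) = 26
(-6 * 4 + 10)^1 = -14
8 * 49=392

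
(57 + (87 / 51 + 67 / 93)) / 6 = 93953 / 9486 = 9.90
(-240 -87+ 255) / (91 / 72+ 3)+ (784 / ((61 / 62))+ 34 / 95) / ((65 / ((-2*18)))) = -53011088568 / 115639225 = -458.42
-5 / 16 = -0.31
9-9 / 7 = 54 / 7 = 7.71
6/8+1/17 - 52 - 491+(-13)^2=-25377/68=-373.19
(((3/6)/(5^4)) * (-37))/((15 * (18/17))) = -629/337500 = -0.00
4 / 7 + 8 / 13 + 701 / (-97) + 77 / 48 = -1879441 / 423696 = -4.44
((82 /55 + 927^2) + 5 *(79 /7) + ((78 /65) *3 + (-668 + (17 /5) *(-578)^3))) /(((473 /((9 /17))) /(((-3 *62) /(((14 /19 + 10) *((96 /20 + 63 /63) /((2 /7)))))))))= 1338173914323798 /2136710807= 626277.51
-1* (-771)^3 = 458314011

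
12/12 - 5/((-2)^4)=11/16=0.69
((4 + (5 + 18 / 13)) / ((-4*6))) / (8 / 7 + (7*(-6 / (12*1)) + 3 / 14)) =21 / 104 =0.20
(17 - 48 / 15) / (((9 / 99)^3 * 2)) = 91839 / 10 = 9183.90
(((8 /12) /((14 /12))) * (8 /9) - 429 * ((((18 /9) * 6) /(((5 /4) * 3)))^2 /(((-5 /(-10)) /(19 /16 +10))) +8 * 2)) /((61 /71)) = -11759066576 /96075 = -122394.66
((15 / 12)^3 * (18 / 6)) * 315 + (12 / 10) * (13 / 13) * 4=592161 / 320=1850.50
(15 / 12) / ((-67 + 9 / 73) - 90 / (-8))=-365 / 16243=-0.02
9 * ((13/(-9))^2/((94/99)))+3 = 2141/94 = 22.78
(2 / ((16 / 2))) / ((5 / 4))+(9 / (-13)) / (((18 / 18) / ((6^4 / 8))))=-7277 / 65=-111.95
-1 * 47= -47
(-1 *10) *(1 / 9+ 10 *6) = -5410 / 9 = -601.11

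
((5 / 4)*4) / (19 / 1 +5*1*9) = 5 / 64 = 0.08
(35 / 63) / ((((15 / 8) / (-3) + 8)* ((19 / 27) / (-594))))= -71280 / 1121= -63.59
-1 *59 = -59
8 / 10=4 / 5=0.80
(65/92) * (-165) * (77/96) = -275275/2944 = -93.50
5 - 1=4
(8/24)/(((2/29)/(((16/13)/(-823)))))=-0.01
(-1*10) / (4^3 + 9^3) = -10 / 793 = -0.01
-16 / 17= -0.94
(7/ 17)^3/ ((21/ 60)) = 0.20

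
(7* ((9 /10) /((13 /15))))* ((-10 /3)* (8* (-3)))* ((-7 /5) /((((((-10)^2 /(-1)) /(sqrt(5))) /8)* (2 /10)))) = 21168* sqrt(5) /65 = 728.20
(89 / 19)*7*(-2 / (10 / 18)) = -11214 / 95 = -118.04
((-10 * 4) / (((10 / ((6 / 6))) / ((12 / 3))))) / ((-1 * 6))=8 / 3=2.67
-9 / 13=-0.69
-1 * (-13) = 13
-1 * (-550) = 550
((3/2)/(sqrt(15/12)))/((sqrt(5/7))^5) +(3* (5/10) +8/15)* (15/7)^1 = 147* sqrt(7)/125 +61/14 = 7.47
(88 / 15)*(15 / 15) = 88 / 15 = 5.87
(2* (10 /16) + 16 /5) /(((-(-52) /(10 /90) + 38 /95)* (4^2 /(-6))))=-267 /74944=-0.00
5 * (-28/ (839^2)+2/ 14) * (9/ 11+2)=9916125/ 4927447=2.01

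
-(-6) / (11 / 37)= 20.18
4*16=64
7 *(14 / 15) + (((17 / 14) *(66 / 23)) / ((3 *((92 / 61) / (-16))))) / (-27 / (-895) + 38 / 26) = -416209609 / 241009755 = -1.73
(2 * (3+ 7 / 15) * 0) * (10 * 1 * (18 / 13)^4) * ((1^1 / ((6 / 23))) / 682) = 0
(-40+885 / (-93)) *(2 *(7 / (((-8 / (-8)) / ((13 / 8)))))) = -139685 / 124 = -1126.49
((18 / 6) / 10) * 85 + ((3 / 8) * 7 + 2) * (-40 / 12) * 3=-83 / 4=-20.75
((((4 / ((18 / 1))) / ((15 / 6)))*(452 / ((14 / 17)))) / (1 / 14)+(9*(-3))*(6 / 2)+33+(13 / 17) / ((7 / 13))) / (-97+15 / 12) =-6.65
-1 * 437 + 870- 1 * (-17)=450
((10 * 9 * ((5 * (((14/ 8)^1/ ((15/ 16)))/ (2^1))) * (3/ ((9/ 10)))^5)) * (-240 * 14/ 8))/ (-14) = 140000000/ 27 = 5185185.19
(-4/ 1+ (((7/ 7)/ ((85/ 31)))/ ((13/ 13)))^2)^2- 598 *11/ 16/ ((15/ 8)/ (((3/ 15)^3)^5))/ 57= 32588012766082721306/ 2179274139404296875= 14.95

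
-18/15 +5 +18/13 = 337/65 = 5.18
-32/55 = -0.58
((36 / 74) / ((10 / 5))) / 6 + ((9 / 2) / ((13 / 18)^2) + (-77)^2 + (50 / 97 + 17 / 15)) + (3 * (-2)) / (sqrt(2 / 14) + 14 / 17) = 578 * sqrt(7) / 361 + 38953784570989 / 6568839030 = 5934.32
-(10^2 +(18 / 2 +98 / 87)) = -9581 / 87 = -110.13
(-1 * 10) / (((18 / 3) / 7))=-35 / 3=-11.67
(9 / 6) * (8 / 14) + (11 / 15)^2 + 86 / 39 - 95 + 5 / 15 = -1864589 / 20475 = -91.07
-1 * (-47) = 47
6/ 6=1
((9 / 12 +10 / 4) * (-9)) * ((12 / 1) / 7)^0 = -29.25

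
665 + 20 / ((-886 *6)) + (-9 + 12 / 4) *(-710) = 6545320 / 1329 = 4925.00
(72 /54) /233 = 4 /699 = 0.01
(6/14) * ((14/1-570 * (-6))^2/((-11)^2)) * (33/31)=106131204/2387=44462.17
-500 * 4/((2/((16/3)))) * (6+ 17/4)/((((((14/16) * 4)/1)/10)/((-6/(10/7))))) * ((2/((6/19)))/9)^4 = 85490576000/531441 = 160865.60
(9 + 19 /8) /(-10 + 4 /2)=-91 /64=-1.42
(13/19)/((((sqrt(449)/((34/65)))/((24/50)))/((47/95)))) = 19176 * sqrt(449)/101305625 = 0.00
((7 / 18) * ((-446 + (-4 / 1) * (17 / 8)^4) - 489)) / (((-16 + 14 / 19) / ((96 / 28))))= 6592753 / 74240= 88.80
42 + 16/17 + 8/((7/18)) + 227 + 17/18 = 291.46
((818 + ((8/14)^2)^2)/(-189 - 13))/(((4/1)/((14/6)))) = -2.36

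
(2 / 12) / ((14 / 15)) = 5 / 28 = 0.18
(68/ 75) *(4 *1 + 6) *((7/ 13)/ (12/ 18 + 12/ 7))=3332/ 1625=2.05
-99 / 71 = -1.39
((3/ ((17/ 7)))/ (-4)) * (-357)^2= -157437/ 4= -39359.25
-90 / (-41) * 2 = 180 / 41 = 4.39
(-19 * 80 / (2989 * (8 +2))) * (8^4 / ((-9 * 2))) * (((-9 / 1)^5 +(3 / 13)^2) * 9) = -3106507456512 / 505141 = -6149782.85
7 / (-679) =-1 / 97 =-0.01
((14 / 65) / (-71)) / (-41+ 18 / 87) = 58 / 779935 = 0.00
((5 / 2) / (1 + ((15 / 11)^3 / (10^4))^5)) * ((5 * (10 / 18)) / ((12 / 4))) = 855500425096325324800000000 / 369576183641612540701020489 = 2.31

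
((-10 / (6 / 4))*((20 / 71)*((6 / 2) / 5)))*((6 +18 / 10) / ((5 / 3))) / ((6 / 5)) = -312 / 71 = -4.39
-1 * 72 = -72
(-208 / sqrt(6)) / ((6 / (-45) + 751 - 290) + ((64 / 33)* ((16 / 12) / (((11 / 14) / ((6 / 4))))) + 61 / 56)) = -3523520* sqrt(6) / 47454963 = -0.18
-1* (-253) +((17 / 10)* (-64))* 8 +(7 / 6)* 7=-18277 / 30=-609.23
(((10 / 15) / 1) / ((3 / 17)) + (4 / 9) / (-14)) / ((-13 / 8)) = -1888 / 819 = -2.31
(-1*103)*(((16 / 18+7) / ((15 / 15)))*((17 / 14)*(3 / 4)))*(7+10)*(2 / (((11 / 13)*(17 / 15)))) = -8080865 / 308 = -26236.57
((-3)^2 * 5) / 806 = 0.06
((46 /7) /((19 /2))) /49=92 /6517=0.01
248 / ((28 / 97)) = 6014 / 7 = 859.14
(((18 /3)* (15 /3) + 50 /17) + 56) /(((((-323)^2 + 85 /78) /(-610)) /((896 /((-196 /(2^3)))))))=2630983680 /138341699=19.02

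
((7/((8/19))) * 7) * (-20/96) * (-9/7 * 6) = 5985/32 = 187.03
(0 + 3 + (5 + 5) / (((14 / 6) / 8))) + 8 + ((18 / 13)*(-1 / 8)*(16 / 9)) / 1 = 4093 / 91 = 44.98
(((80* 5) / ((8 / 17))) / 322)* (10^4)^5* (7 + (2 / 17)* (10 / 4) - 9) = -72500000000000000000000 / 161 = -450310559006211180124.22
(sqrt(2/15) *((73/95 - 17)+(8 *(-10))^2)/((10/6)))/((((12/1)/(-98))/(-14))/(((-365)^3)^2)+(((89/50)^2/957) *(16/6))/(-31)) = -350216746764938484047520750 *sqrt(30)/390602392736894745593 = -4910917.49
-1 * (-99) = 99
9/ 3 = 3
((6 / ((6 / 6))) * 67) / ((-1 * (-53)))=402 / 53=7.58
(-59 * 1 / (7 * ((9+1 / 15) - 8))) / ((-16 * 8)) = 885 / 14336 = 0.06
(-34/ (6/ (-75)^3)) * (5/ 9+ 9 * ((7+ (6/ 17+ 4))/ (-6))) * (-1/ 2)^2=-78765625/ 8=-9845703.12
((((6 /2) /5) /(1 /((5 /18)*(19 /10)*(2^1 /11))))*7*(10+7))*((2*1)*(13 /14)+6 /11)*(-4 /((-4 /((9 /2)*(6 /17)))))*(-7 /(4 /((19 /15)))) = -280497 /4840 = -57.95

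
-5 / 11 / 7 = -5 / 77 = -0.06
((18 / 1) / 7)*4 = 72 / 7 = 10.29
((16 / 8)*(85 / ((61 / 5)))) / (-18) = -425 / 549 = -0.77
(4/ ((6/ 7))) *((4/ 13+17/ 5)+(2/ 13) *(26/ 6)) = 11942/ 585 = 20.41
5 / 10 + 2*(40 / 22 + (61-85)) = -965 / 22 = -43.86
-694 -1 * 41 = -735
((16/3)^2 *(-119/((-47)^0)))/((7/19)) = -82688/9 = -9187.56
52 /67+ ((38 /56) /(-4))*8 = -545 /938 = -0.58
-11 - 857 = -868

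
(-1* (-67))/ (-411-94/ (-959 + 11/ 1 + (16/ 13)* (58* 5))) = -257414/ 1578451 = -0.16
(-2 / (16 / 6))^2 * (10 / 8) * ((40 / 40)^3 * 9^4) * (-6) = -885735 / 32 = -27679.22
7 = 7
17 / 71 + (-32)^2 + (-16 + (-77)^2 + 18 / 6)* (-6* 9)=-22609223 / 71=-318439.76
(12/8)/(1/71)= 213/2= 106.50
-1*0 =0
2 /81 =0.02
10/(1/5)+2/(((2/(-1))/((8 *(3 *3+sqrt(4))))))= -38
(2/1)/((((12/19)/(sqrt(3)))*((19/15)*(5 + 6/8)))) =10*sqrt(3)/23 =0.75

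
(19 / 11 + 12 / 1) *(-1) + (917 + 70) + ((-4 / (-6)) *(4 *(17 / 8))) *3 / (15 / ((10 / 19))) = 610616 / 627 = 973.87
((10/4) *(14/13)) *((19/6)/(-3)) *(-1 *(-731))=-486115/234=-2077.41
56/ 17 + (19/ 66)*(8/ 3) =4.06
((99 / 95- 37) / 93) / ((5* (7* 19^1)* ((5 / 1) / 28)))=-13664 / 4196625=-0.00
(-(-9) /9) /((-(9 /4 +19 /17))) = -68 /229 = -0.30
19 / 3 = 6.33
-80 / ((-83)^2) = -0.01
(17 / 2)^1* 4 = 34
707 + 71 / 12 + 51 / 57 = 162749 / 228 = 713.81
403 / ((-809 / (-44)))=17732 / 809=21.92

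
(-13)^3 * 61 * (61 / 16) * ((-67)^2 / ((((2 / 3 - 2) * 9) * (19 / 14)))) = 256884187651 / 1824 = 140835629.19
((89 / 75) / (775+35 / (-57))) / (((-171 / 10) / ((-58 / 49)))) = 2581 / 24332175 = 0.00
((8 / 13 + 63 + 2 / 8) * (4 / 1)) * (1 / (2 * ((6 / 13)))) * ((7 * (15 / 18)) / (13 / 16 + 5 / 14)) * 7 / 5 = 1932.32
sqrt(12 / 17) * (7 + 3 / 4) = 31 * sqrt(51) / 34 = 6.51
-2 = -2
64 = 64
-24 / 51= -8 / 17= -0.47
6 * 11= 66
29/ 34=0.85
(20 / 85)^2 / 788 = 4 / 56933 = 0.00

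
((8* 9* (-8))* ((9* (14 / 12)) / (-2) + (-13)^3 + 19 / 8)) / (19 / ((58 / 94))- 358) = -12248904 / 3163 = -3872.56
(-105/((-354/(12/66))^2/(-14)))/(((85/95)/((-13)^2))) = 1573390/21481251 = 0.07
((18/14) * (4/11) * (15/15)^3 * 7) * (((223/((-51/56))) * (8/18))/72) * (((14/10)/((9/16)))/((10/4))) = -5594624/1136025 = -4.92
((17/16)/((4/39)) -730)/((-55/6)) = 12561/160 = 78.51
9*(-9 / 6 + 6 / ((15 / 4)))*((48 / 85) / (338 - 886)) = -54 / 58225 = -0.00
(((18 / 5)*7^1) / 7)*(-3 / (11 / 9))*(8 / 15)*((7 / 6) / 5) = -1512 / 1375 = -1.10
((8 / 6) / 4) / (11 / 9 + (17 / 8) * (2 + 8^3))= 12 / 39365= 0.00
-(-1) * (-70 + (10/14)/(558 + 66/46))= -70.00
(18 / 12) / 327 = 1 / 218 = 0.00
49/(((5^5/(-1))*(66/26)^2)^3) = -236513641/39412474639892578125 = -0.00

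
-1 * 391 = -391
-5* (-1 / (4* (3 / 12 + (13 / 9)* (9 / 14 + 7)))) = 63 / 569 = 0.11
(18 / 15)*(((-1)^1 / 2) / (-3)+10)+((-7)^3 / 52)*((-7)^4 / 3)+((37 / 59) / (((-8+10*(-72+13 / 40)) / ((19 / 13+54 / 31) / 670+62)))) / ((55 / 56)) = -5266.98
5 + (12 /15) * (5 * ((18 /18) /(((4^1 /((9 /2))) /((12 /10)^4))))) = 8957 /625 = 14.33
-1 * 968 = -968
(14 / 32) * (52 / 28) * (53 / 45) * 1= 689 / 720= 0.96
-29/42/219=-29/9198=-0.00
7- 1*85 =-78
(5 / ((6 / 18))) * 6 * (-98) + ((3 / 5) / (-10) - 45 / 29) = -12791337 / 1450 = -8821.61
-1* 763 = -763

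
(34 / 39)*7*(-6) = -476 / 13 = -36.62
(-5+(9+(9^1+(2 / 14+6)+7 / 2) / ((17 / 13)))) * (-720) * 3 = -4692600 / 119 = -39433.61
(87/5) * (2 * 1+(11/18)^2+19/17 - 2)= 238177/9180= 25.95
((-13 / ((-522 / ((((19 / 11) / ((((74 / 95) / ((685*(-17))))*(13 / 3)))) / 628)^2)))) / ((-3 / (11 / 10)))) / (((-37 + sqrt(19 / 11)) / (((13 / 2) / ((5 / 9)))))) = 10603387670415*sqrt(209) / 16578347127046144 + 10603387670415 / 40733039624192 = 0.27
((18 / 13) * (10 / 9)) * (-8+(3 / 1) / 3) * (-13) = 140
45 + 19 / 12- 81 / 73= 39835 / 876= 45.47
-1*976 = -976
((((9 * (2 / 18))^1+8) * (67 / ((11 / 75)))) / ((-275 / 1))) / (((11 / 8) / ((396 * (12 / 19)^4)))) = -10803290112 / 15768841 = -685.10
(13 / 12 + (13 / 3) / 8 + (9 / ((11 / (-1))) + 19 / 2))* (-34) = -15419 / 44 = -350.43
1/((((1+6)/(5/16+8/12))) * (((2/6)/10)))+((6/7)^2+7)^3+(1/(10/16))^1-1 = 2200169361/4705960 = 467.53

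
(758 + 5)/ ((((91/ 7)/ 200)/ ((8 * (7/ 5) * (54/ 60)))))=1538208/ 13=118323.69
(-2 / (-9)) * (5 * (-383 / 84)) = -1915 / 378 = -5.07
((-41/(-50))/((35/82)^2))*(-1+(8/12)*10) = 2343314/91875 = 25.51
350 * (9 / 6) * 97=50925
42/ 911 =0.05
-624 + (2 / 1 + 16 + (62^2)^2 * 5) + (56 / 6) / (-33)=7314226298 / 99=73881073.72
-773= -773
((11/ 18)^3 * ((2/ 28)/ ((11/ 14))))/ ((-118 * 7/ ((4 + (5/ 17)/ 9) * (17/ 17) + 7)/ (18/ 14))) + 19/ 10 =340303721/ 179140815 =1.90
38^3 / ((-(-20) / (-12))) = -164616 / 5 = -32923.20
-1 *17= -17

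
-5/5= -1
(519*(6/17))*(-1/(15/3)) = -3114/85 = -36.64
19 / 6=3.17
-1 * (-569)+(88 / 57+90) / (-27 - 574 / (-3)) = 5335041 / 9367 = 569.56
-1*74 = -74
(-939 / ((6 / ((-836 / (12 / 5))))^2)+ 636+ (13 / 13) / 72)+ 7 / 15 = -3417350851 / 1080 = -3164213.75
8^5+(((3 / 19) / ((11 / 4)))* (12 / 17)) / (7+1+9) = 1979220112 / 60401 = 32768.00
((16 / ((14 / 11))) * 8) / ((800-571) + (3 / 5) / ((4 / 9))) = 14080 / 32249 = 0.44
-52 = -52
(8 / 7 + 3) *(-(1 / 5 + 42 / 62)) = -3944 / 1085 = -3.64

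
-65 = -65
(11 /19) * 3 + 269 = 5144 /19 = 270.74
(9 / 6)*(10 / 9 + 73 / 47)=1127 / 282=4.00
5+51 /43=266 /43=6.19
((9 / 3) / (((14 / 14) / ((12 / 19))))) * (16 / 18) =32 / 19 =1.68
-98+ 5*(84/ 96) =-749/ 8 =-93.62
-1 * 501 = -501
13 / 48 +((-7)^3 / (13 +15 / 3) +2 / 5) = -18.38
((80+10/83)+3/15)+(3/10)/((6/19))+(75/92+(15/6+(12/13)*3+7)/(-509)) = 10365900017/126318530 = 82.06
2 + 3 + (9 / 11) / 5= 284 / 55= 5.16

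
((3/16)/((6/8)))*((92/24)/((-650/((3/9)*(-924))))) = 1771/3900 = 0.45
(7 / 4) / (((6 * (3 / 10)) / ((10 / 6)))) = 1.62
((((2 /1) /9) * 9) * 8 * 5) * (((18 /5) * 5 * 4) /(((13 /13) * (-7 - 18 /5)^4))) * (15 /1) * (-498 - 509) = -1026000000 /148877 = -6891.60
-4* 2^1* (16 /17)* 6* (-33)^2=-836352 /17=-49197.18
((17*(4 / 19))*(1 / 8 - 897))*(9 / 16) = -1097775 / 608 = -1805.55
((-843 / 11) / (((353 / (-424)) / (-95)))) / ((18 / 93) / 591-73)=69123178760 / 577025449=119.79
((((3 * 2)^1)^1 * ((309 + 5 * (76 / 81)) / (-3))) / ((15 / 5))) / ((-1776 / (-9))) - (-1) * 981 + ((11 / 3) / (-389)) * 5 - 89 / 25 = 227648269979 / 233166600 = 976.33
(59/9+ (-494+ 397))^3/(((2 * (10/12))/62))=-33439894928/1215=-27522547.27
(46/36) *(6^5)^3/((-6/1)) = -100131987456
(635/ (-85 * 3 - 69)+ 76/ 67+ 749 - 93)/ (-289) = -14222527/ 6273612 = -2.27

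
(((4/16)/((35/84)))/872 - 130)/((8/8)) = -130.00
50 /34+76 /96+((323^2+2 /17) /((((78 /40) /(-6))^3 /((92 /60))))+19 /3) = -4177163239121 /896376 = -4660056.98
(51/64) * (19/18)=323/384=0.84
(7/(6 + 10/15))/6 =7/40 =0.18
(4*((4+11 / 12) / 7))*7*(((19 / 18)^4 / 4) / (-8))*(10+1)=-84578329 / 10077696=-8.39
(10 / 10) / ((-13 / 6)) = -6 / 13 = -0.46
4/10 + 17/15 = 23/15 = 1.53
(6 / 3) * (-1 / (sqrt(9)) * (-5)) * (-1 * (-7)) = 70 / 3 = 23.33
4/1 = 4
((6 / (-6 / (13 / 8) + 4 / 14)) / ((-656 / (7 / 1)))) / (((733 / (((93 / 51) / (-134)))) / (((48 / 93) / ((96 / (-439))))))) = 279643 / 339565240640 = 0.00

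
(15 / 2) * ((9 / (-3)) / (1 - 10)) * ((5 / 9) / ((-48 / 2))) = -25 / 432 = -0.06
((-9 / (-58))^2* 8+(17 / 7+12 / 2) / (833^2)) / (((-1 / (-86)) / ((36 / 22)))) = 1218151765260 / 44934169973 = 27.11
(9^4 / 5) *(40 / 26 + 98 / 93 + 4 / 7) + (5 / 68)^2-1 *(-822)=324369550577 / 65221520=4973.35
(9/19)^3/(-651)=-243/1488403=-0.00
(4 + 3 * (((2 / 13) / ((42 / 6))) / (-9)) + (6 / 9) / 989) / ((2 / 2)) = 1078192 / 269997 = 3.99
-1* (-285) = 285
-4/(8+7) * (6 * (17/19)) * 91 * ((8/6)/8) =-6188/285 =-21.71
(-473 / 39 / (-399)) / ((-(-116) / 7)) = 473 / 257868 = 0.00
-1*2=-2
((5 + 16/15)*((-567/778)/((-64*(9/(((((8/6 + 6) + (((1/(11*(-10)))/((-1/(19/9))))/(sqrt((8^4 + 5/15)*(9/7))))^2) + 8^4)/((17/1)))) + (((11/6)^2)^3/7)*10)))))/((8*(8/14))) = 7006940648917386994341/25168408392017128548323200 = 0.00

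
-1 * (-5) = 5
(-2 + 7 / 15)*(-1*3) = 23 / 5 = 4.60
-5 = -5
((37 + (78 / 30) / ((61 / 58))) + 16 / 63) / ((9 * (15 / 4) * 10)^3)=6106696 / 5909513203125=0.00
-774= -774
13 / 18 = 0.72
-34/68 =-1/2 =-0.50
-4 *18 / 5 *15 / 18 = -12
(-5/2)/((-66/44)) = 5/3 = 1.67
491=491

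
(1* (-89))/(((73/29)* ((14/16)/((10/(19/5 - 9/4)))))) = -4129600/15841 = -260.69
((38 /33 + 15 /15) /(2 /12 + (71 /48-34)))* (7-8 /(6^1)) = -19312 /51249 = -0.38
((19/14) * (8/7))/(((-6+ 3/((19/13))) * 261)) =-1444/959175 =-0.00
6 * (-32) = -192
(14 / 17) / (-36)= -7 / 306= -0.02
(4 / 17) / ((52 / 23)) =23 / 221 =0.10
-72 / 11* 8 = -576 / 11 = -52.36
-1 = -1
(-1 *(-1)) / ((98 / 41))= 0.42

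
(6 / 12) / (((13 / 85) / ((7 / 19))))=595 / 494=1.20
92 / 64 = 23 / 16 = 1.44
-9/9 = -1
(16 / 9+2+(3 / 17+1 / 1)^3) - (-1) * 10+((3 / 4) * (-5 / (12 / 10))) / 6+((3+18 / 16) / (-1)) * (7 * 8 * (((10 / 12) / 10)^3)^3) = 125780598291011 / 8450000289792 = 14.89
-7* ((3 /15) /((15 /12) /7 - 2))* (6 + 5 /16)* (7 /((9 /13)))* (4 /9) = 450359 /20655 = 21.80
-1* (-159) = 159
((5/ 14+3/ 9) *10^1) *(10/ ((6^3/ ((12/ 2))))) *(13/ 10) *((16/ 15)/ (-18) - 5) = -257491/ 20412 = -12.61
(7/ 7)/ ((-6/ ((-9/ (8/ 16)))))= 3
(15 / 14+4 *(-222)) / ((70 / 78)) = -484263 / 490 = -988.29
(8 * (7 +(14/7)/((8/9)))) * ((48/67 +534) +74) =3018016/67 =45045.01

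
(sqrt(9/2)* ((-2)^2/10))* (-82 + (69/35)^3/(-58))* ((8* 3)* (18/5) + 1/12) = -1059811784701* sqrt(2)/248675000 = -6027.14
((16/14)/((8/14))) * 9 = 18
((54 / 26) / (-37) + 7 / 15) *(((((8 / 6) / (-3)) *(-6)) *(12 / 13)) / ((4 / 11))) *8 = 2085248 / 93795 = 22.23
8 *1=8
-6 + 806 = 800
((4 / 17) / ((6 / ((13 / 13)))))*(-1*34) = -4 / 3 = -1.33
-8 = -8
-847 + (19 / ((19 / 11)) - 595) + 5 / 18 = -25753 / 18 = -1430.72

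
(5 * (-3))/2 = -15/2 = -7.50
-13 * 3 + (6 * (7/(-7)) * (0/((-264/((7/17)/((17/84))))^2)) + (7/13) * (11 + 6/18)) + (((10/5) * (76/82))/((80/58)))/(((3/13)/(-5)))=-198325/3198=-62.02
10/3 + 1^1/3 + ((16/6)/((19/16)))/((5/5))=337/57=5.91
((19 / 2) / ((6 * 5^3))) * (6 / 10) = 0.01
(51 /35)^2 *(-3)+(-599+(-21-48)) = -826103 /1225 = -674.37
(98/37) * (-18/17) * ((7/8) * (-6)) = 9261/629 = 14.72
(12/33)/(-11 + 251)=1/660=0.00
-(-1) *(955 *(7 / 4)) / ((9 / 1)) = 6685 / 36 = 185.69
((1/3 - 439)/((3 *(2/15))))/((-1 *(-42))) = -235/9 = -26.11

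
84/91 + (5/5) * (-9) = -105/13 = -8.08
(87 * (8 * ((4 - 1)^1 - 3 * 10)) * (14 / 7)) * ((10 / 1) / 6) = -62640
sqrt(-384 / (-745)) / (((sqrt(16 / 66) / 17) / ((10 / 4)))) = 102 * sqrt(8195) / 149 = 61.97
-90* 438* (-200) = 7884000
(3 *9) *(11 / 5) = 297 / 5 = 59.40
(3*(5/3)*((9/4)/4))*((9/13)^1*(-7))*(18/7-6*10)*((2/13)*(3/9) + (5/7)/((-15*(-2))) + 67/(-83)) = -900312165/1571024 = -573.07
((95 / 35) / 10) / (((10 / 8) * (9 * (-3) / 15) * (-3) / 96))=3.86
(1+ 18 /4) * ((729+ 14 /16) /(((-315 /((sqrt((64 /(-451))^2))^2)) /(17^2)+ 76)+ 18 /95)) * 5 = 205196473600 /225560377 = 909.72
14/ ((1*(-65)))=-14/ 65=-0.22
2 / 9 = 0.22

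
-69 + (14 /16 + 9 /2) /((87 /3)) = -15965 /232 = -68.81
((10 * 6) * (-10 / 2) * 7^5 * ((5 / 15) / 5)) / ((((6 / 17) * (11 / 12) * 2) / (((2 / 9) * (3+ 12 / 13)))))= -194288920 / 429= -452887.93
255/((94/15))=3825/94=40.69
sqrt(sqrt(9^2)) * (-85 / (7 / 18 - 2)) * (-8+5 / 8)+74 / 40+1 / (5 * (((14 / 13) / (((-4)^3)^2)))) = -82164 / 203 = -404.75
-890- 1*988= -1878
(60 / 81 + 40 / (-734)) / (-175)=-272 / 69363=-0.00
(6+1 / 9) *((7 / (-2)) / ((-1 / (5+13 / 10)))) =539 / 4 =134.75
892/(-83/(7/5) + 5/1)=-1561/95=-16.43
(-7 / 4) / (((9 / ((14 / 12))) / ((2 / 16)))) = -0.03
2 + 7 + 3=12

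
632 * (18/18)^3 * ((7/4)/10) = 553/5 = 110.60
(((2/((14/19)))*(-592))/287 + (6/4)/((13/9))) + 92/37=-4008057/1932658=-2.07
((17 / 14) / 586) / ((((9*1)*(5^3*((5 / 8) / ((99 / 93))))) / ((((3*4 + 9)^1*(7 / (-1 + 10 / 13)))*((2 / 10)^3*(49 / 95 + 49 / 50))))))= -24181157 / 1011193359375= -0.00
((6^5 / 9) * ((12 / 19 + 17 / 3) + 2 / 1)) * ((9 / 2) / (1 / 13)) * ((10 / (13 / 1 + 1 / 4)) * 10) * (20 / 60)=1062547200 / 1007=1055161.07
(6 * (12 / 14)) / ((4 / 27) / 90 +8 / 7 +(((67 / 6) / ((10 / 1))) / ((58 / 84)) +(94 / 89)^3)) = 1788449955480 / 1370126953789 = 1.31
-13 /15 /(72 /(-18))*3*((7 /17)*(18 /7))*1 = 117 /170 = 0.69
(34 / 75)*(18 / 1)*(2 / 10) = 204 / 125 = 1.63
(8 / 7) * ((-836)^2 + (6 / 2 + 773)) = 799625.14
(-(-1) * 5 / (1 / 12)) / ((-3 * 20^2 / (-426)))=213 / 10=21.30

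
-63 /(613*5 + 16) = -21 /1027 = -0.02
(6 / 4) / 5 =3 / 10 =0.30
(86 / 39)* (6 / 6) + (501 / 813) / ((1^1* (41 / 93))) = 1561255 / 433329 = 3.60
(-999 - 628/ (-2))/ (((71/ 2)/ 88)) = -120560/ 71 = -1698.03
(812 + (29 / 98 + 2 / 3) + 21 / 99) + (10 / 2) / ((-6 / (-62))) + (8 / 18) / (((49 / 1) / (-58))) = 1197941 / 1386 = 864.32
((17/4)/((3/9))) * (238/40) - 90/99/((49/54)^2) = 74.76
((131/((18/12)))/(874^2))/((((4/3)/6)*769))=393/587420644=0.00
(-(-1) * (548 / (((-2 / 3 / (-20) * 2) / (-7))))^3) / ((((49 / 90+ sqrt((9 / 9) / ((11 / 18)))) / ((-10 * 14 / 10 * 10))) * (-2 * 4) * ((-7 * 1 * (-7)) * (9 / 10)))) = 3667248220482000000 / 119389-1837026010260000000 * sqrt(22) / 119389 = -41454133372815.43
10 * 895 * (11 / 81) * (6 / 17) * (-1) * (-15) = 984500 / 153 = 6434.64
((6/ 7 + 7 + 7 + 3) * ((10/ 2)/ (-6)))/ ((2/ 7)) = -625/ 12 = -52.08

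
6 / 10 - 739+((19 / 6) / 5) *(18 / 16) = -11803 / 16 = -737.69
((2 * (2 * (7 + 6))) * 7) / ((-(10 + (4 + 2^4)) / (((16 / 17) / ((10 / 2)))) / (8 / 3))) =-23296 / 3825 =-6.09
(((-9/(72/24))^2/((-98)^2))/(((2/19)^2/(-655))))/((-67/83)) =176631885/2573872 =68.62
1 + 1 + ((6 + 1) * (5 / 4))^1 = 43 / 4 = 10.75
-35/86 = -0.41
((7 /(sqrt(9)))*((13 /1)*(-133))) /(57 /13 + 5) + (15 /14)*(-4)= -1112353 /2562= -434.17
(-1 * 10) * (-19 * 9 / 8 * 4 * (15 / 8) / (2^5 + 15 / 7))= 89775 / 1912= 46.95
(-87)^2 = 7569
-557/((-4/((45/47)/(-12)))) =-8355/752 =-11.11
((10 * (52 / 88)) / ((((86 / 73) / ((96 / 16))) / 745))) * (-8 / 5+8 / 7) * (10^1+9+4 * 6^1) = -33936240 / 77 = -440730.39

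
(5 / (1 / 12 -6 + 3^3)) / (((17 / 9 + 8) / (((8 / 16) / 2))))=135 / 22517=0.01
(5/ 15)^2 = 1/ 9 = 0.11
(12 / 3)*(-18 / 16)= -9 / 2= -4.50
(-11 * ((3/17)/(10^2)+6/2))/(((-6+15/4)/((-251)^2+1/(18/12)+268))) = 394612911/425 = 928500.97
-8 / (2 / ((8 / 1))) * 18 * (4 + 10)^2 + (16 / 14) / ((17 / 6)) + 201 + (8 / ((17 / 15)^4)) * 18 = -65835527841 / 584647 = -112607.31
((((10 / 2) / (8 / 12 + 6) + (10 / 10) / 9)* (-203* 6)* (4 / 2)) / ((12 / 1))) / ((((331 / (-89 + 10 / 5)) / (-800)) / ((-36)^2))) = -15767740800 / 331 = -47636679.15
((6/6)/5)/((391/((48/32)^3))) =27/15640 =0.00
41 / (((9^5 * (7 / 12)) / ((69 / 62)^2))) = 21689 / 14711949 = 0.00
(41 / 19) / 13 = 41 / 247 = 0.17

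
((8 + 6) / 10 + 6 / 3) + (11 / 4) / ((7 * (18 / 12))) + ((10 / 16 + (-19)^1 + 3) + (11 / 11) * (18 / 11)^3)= -7.33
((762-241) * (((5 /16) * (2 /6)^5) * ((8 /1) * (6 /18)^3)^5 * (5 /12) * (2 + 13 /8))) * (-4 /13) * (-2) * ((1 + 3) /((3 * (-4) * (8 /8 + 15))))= -12087200 /407953774917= -0.00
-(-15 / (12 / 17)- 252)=1093 / 4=273.25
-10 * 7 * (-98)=6860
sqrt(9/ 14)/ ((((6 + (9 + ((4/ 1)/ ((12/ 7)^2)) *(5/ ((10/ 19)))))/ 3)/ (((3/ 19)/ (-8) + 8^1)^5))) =212710546411520733 *sqrt(14)/ 285540725743616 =2787.31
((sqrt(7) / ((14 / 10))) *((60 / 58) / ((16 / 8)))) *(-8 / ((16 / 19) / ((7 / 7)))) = -1425 *sqrt(7) / 406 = -9.29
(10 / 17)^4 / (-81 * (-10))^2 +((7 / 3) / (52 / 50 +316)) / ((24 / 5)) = 17760766225 / 11582132355216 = 0.00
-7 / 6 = -1.17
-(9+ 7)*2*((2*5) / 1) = -320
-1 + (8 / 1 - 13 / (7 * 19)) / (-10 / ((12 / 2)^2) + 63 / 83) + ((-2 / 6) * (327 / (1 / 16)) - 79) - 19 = -174670367 / 95627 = -1826.58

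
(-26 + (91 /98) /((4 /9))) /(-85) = 1339 /4760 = 0.28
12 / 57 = 4 / 19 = 0.21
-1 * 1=-1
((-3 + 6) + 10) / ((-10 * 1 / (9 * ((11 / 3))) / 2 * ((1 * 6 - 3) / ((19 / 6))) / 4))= -5434 / 15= -362.27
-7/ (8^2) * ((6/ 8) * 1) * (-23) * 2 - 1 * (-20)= 3043/ 128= 23.77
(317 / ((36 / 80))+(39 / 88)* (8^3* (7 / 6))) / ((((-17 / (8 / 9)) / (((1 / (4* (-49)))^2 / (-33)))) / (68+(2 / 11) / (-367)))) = 774678508 / 284998486311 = 0.00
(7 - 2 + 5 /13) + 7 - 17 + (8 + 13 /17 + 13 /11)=12960 /2431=5.33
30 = 30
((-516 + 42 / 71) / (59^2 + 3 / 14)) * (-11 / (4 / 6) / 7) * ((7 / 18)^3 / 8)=7670509 / 2989722528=0.00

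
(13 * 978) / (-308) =-6357 / 154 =-41.28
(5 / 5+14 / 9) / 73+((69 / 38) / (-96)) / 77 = 2138425 / 61516224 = 0.03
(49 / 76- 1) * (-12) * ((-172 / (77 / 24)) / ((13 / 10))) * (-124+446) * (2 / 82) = -153809280 / 111397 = -1380.73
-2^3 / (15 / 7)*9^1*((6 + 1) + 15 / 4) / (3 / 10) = -1204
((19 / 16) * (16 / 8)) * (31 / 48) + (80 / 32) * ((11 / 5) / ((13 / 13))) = 7.03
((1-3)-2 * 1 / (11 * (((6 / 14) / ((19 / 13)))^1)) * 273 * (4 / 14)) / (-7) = 554 / 77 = 7.19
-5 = -5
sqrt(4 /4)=1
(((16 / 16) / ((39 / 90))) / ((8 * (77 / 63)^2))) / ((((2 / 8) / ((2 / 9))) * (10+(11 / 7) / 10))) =2100 / 124267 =0.02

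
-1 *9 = -9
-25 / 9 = -2.78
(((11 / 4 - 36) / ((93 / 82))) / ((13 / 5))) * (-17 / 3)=463505 / 7254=63.90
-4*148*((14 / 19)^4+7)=-4318.51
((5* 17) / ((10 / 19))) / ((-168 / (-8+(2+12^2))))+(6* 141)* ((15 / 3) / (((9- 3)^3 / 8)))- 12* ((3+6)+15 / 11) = -185461 / 1848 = -100.36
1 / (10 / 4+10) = 2 / 25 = 0.08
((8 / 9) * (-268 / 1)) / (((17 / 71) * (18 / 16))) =-1217792 / 1377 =-884.38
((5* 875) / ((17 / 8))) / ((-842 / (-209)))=3657500 / 7157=511.04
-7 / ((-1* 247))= 7 / 247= 0.03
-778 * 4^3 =-49792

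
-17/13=-1.31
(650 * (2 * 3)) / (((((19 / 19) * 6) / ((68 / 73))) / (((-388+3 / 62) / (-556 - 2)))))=265785650 / 631377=420.96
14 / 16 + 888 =7111 / 8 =888.88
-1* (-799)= 799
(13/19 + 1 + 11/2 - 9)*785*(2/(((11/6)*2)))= -162495/209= -777.49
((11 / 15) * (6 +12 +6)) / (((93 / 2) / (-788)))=-138688 / 465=-298.25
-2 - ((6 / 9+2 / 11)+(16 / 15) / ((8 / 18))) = -866 / 165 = -5.25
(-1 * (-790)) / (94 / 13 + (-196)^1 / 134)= 344045 / 2512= 136.96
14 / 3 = 4.67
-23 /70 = -0.33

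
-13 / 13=-1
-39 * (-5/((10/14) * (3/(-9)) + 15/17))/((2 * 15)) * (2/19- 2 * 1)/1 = -41769/2185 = -19.12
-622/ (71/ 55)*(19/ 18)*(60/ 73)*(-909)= 1969469700/ 5183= 379986.44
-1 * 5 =-5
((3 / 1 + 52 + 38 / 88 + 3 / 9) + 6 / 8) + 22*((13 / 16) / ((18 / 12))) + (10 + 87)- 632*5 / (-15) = 49645 / 132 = 376.10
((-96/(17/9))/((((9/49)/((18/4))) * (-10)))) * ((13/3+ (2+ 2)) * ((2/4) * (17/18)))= 490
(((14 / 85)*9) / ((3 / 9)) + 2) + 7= 1143 / 85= 13.45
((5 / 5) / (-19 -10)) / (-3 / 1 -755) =1 / 21982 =0.00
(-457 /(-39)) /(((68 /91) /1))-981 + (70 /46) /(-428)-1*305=-318878815 /251022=-1270.32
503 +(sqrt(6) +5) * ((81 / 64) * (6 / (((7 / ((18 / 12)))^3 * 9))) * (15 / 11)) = 10935 * sqrt(6) / 965888 +485896339 / 965888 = 503.08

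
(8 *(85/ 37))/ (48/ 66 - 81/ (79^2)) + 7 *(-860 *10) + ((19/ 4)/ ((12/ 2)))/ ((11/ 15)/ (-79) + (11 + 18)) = -30005685481532495/ 498646661008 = -60174.24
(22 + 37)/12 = 59/12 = 4.92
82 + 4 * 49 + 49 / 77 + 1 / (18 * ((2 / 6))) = 18401 / 66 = 278.80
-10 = -10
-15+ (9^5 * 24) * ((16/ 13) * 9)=204073149/ 13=15697934.54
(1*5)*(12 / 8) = 15 / 2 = 7.50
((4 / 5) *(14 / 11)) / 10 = 28 / 275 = 0.10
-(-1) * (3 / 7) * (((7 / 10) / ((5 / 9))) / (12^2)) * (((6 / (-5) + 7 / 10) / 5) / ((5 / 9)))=-27 / 40000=-0.00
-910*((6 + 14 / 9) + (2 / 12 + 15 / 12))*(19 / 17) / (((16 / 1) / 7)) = -1149785 / 288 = -3992.31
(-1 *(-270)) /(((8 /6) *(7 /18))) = 3645 /7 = 520.71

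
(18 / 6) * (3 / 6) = 3 / 2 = 1.50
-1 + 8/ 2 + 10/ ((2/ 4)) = 23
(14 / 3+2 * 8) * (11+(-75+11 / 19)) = -74710 / 57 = -1310.70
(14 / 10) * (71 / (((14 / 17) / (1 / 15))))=1207 / 150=8.05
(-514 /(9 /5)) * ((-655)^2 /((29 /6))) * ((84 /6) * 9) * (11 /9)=-339599029000 /87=-3903437114.94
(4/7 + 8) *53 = 3180/7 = 454.29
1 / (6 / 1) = 1 / 6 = 0.17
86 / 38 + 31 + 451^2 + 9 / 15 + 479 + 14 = 19373147 / 95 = 203927.86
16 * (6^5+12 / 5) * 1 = 622272 / 5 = 124454.40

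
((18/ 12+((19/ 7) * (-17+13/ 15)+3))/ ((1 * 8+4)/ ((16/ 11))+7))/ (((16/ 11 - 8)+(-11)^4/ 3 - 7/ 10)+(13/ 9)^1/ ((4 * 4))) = -8713056/ 16480308817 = -0.00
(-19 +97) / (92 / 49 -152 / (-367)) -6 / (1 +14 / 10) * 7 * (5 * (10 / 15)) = -1502039 / 61818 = -24.30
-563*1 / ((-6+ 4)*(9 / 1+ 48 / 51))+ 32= 20387 / 338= 60.32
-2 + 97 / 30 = 37 / 30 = 1.23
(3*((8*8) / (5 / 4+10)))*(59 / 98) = 7552 / 735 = 10.27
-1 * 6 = -6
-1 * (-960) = 960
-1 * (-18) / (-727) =-18 / 727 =-0.02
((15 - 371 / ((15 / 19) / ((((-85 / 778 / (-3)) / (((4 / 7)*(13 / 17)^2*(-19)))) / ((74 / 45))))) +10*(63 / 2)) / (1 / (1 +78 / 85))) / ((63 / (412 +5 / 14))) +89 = 2481022382790739 / 583546567968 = 4251.63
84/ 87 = 28/ 29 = 0.97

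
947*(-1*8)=-7576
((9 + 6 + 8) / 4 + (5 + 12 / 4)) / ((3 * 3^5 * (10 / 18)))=11 / 324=0.03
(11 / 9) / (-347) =-11 / 3123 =-0.00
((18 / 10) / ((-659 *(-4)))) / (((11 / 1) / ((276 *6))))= 3726 / 36245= 0.10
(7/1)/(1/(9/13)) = 63/13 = 4.85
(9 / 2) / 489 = 3 / 326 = 0.01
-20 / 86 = -10 / 43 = -0.23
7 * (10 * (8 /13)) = 560 /13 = 43.08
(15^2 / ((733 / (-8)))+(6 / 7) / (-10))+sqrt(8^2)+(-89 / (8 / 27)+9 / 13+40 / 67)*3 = -159421486297 / 178764040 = -891.80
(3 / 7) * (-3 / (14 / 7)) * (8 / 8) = -9 / 14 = -0.64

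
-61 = -61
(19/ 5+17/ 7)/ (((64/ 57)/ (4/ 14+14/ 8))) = 354141/ 31360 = 11.29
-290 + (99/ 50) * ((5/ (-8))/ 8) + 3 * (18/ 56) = -289.19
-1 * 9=-9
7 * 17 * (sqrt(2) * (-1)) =-119 * sqrt(2) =-168.29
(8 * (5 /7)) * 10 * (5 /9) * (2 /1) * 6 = 8000 /21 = 380.95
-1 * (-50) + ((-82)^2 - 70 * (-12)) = 7614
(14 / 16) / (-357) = -1 / 408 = -0.00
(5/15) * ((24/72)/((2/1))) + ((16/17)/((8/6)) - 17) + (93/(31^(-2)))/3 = 9111077/306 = 29774.76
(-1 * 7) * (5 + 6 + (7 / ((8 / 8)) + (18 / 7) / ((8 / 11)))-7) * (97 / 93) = -39479 / 372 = -106.13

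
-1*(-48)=48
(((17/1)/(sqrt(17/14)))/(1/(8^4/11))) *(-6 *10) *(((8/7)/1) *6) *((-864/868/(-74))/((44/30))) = -9555148800 *sqrt(238)/6800563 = -21676.10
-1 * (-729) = 729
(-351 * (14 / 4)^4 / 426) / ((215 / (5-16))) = 3090087 / 488480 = 6.33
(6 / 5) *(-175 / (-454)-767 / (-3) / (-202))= -121084 / 114635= -1.06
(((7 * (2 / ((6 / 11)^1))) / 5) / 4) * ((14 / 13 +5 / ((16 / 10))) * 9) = 100947 / 2080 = 48.53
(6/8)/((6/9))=9/8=1.12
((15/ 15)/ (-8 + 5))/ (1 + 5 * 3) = -1/ 48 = -0.02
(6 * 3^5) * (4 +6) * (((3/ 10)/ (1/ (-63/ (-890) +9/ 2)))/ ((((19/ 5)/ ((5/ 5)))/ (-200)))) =-1779343200/ 1691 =-1052243.17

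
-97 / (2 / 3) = -291 / 2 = -145.50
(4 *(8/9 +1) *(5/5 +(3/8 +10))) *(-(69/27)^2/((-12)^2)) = -818363/209952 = -3.90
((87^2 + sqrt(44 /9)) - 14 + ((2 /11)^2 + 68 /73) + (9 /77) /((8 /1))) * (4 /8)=sqrt(11) /3 + 3737549987 /989296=3779.10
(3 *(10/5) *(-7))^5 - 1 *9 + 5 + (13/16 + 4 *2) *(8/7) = -1829677163/14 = -130691225.93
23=23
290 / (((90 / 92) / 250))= 667000 / 9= 74111.11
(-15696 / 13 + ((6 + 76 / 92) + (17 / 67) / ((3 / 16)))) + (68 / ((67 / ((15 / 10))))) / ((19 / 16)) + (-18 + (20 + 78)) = -1276535357 / 1141881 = -1117.92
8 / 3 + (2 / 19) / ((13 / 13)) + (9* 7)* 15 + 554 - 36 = 83549 / 57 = 1465.77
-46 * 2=-92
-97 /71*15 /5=-291 /71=-4.10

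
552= 552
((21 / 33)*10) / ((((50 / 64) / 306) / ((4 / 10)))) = 274176 / 275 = 997.00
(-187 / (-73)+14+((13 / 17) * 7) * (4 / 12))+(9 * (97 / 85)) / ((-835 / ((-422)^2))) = -1986010874 / 914325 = -2172.11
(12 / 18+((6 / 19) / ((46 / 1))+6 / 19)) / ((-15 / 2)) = -2594 / 19665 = -0.13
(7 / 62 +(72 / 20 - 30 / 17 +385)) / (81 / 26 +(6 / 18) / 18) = 715765167 / 5797000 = 123.47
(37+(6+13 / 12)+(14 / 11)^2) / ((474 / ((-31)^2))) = 63772921 / 688248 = 92.66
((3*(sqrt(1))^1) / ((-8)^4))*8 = 3 / 512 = 0.01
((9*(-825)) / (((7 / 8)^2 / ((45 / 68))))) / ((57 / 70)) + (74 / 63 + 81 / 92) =-2107301821 / 267444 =-7879.41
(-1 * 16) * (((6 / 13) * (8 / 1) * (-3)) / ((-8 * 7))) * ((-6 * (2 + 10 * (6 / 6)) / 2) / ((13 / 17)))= 176256 / 1183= 148.99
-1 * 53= -53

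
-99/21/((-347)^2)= -33/842863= -0.00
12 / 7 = 1.71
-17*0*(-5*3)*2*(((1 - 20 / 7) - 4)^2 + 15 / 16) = 0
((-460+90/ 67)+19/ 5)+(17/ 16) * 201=-1293337/ 5360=-241.29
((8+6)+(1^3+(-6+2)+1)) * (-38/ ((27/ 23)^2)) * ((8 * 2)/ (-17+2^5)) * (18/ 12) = -643264/ 1215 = -529.44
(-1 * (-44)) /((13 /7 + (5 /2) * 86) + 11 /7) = 28 /139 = 0.20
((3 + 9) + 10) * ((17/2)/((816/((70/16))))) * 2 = 385/192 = 2.01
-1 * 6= -6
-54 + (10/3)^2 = -386/9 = -42.89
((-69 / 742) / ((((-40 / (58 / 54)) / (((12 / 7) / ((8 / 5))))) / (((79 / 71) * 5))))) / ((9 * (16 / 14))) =263465 / 182068992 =0.00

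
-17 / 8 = -2.12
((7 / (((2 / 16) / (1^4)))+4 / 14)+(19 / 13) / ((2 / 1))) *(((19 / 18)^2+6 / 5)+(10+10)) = 41679797 / 32760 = 1272.28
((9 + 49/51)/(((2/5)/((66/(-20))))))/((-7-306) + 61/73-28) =101981/422144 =0.24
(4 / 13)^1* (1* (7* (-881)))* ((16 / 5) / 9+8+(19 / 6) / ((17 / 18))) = -16996252 / 765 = -22217.32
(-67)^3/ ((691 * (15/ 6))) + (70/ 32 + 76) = -5302211/ 55280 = -95.92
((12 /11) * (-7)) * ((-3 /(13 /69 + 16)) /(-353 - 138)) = -17388 /6032917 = -0.00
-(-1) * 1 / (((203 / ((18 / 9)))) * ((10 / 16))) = 16 / 1015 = 0.02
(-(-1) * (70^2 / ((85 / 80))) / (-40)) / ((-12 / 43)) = 21070 / 51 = 413.14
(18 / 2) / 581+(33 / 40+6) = 6.84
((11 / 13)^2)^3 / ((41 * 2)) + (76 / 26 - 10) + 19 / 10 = -5118114972 / 989495845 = -5.17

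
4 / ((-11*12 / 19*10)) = -19 / 330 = -0.06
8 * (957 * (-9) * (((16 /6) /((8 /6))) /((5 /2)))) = -55123.20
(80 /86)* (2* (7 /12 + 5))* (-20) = -207.75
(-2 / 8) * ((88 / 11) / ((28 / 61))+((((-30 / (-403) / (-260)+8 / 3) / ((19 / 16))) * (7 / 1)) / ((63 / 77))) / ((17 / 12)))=-1651836713 / 213216822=-7.75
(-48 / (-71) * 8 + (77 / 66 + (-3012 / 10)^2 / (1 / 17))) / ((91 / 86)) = 1457530.89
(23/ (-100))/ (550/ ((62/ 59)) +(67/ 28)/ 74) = -369334/ 840506925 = -0.00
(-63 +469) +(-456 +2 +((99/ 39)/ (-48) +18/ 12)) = -9683/ 208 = -46.55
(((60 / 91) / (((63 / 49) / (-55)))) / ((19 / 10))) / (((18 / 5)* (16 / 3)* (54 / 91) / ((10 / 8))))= -240625 / 147744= -1.63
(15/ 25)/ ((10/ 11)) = 0.66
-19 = -19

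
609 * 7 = 4263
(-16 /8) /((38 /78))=-78 /19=-4.11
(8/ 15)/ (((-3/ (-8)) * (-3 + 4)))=1.42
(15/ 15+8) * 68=612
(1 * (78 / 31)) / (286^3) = 3 / 27892436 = 0.00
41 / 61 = 0.67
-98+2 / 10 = -489 / 5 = -97.80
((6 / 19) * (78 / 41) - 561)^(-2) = 606841 / 190576775601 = 0.00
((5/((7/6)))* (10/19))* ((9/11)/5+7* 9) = 208440/1463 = 142.47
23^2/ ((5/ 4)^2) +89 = 10689/ 25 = 427.56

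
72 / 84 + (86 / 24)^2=13807 / 1008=13.70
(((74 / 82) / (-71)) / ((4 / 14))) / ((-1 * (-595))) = -37 / 494870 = -0.00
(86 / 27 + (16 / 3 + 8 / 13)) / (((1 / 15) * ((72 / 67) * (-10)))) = -107401 / 8424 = -12.75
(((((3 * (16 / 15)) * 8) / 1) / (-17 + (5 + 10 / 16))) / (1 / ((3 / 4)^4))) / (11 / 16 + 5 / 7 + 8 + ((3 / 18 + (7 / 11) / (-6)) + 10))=-171072 / 4675645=-0.04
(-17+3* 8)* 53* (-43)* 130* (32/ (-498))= 33182240/ 249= 133262.01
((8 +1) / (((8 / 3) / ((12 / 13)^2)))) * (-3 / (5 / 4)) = -5832 / 845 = -6.90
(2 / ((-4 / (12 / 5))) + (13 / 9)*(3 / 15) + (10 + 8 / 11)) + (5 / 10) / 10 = 3907 / 396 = 9.87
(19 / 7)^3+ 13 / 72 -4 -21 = -119093 / 24696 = -4.82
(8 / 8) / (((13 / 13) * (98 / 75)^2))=5625 / 9604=0.59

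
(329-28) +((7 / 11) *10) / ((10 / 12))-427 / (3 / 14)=-55573 / 33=-1684.03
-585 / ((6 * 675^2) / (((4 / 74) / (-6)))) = 13 / 6743250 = 0.00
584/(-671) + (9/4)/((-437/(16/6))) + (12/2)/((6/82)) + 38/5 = 88.72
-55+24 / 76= -1039 / 19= -54.68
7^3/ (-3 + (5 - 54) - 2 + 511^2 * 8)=343/ 2088914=0.00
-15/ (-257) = 15/ 257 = 0.06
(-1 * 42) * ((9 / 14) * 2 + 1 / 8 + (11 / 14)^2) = -2385 / 28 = -85.18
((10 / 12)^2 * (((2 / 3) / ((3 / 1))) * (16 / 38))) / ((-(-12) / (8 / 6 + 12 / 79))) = 8800 / 1094229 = 0.01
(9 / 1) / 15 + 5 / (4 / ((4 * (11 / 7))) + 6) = 494 / 365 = 1.35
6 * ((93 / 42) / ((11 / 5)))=465 / 77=6.04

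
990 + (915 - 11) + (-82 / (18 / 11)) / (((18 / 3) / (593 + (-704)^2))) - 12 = -74562877 / 18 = -4142382.06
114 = 114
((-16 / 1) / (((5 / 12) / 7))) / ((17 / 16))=-21504 / 85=-252.99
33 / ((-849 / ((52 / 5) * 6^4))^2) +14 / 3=49986529454 / 6006675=8321.83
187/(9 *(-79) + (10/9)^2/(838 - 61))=-0.26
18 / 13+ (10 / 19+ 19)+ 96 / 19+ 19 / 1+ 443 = 120527 / 247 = 487.96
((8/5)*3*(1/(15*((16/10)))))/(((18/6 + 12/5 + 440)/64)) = 64/2227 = 0.03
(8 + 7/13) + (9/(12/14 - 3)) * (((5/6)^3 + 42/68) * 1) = 279557/79560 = 3.51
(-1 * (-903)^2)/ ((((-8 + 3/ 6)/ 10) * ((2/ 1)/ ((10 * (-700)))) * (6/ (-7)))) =4439449000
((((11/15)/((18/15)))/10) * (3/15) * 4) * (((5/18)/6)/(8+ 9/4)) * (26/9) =286/448335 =0.00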